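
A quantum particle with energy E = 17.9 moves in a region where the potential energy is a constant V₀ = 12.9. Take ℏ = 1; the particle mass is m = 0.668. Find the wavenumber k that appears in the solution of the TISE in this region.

k = 2.58

With E > V₀ the solution is oscillatory, ψ ∝ e^{±ikx} with k = √(2m(E − V₀))/ℏ.
k = √(2 × 0.668 × 5) = 2.585.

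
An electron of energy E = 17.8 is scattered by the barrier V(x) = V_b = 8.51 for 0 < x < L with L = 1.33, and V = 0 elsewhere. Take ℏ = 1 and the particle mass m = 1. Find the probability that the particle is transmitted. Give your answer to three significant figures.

T = 0.971

Above the barrier the interior wavenumber is k₂ = √(2m(E − V_b))/ℏ = 4.310, giving phase k₂L = 5.733.
Matching at both interfaces gives T⁻¹ = 1 + V_b² sin²(k₂L) / [4E(E − V_b)] = 1.030, hence T = 0.971.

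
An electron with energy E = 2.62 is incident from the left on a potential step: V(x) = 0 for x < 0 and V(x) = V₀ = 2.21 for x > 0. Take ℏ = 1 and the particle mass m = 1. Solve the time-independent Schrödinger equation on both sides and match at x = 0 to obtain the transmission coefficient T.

On each side the TISE gives plane waves with k = √(2m(E − V))/ℏ: k₁ = √(2·1·2.62) = 2.289, k₂ = √(2·1·0.41) = 0.9055.
Continuity of ψ and ψ′ at the step yields the reflection amplitude r = (k₁ − k₂)/(k₁ + k₂) = 0.4331; thus R = |r|² = 0.1876, T = 0.8124.

T = 0.812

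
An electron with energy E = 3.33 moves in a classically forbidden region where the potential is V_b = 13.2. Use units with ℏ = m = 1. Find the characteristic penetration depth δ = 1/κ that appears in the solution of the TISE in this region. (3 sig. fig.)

Since E < V_b the TISE in this region is ψ'' = κ²ψ with κ = √(2m(V_b − E))/ℏ.
κ = √(2 × 1 × 9.87) = 4.443. The penetration depth is δ = 1/κ = 0.225.

δ = 0.225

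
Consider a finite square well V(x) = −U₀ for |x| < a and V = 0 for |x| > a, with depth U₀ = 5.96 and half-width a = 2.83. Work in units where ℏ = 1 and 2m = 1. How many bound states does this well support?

The dimensionless depth is z₀ = a√(2mU₀)/ℏ = 2.83 × √(5.960) = 6.909.
A new bound state (alternating even/odd) appears each time z₀ passes a multiple of π/2, so N = ⌊2z₀/π⌋ + 1 = ⌊4.398⌋ + 1 = 5.

N = 5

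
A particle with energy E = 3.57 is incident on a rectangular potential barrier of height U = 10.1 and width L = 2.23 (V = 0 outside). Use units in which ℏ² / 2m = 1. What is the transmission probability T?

E < U: inside the barrier ψ ∝ e^{±κx} with κ = √(2m(U − E))/ℏ = 2.555.
κL = 5.699, sinh(κL) = 149.2.
The exact tunnelling result is T⁻¹ = 1 + U² sinh²(κL) / [4E(U − E)] = 24360, so T = 0.0000411.

T = 0.0000411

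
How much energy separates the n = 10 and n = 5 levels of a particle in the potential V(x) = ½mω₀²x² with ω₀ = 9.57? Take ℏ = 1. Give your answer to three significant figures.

ΔE = 47.9

E_n = ℏω₀(n + ½), so ΔE = (10 − 5) ℏω₀ = 5 × 9.57 = 47.85.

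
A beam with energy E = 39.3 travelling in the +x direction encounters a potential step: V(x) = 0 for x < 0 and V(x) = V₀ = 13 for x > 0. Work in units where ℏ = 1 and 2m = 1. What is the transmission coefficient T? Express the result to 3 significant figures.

The wavenumbers are k₁ = √(2mE)/ℏ = 6.269 on the left and k₂ = √(2m(E − V₀))/ℏ = 5.128 on the right.
Continuity of ψ and ψ′ at the step yields the reflection amplitude r = (k₁ − k₂)/(k₁ + k₂) = 0.1001; thus R = |r|² = 0.01002, T = 0.9900.

T = 0.990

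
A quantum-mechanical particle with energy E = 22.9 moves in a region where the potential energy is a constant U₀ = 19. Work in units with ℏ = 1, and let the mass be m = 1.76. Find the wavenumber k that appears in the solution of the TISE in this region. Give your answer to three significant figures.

With E > U₀ the solution is oscillatory, ψ ∝ e^{±ikx} with k = √(2m(E − U₀))/ℏ.
k = √(2 × 1.76 × 3.9) = 3.705.

k = 3.71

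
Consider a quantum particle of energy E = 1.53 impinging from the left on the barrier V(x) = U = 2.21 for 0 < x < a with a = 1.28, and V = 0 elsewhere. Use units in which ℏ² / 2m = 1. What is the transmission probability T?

E < U: inside the barrier ψ ∝ e^{±κx} with κ = √(2m(U − E))/ℏ = 0.8246.
κa = 1.056, sinh(κa) = 1.263.
The exact tunnelling result is T⁻¹ = 1 + U² sinh²(κa) / [4E(U − E)] = 2.871, so T = 0.348.

T = 0.348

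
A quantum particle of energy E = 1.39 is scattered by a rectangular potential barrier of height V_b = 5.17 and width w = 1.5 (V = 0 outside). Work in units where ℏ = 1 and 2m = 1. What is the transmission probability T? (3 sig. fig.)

T = 0.00919

E < V_b: inside the barrier ψ ∝ e^{±κx} with κ = √(2m(V_b − E))/ℏ = 1.944.
κw = 2.916, sinh(κw) = 9.210.
Matching ψ, ψ′ at both faces gives T = [1 + V_b² sinh²(κw) / (4E(V_b − E))]⁻¹ = 1/108.9 = 0.00919.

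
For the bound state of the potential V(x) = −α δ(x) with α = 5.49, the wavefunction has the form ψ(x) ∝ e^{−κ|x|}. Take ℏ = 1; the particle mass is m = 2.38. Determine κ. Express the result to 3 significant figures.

κ = 13.1

Integrating the TISE across x = 0 gives the cusp condition ψ'(0⁺) − ψ'(0⁻) = −(2mα/ℏ²)ψ(0).
With ψ ∝ e^{−κ|x|} this yields −2κ = −2mα/ℏ², so κ = mα/ℏ² = 13.07.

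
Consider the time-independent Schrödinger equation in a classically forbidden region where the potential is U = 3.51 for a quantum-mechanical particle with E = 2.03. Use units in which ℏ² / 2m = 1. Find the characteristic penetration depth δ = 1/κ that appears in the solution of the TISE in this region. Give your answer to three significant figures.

δ = 0.822

Since E < U the TISE in this region is ψ'' = κ²ψ with κ = √(2m(U − E))/ℏ.
κ = √(2 × 0.5 × 1.48) = 1.217. The penetration depth is δ = 1/κ = 0.822.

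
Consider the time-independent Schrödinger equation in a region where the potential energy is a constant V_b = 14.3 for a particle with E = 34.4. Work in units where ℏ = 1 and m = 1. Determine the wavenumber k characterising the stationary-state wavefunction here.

k = 6.34

With E > V_b the solution is oscillatory, ψ ∝ e^{±ikx} with k = √(2m(E − V_b))/ℏ.
k = √(2 × 1 × 20.1) = 6.340.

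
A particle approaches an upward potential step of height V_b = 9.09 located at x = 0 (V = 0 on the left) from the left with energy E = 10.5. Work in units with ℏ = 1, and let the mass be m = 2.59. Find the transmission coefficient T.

The wavenumbers are k₁ = √(2mE)/ℏ = 7.375 on the left and k₂ = √(2m(E − V_b))/ℏ = 2.703 on the right.
Matching ψ and ψ′ at x = 0 gives r = (k₁ − k₂)/(k₁ + k₂), so R = r² = 0.2150 and T = 1 − R = 0.7850.

T = 0.785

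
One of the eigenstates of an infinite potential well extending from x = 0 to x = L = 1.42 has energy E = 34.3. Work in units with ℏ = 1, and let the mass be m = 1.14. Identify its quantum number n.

For an infinite well E_n = n²π²ℏ²/(2mL²), so n = (L/πℏ)√(2mE).
n = (1.42/π) × √(2 × 1.14 × 34.3) = 3.997 → n = 4.

n = 4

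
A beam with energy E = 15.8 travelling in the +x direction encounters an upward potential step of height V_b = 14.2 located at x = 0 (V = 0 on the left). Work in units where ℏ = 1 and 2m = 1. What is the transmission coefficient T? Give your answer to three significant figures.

The wavenumbers are k₁ = √(2mE)/ℏ = 3.975 on the left and k₂ = √(2m(E − V_b))/ℏ = 1.265 on the right.
Continuity of ψ and ψ′ at the step yields the reflection amplitude r = (k₁ − k₂)/(k₁ + k₂) = 0.5172; thus R = |r|² = 0.2675, T = 0.7325.

T = 0.733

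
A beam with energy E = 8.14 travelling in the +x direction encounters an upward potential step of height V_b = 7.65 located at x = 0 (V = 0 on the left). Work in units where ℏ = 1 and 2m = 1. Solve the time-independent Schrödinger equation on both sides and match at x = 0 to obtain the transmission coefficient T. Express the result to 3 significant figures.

T = 0.633

The wavenumbers are k₁ = √(2mE)/ℏ = 2.853 on the left and k₂ = √(2m(E − V_b))/ℏ = 0.7000 on the right.
Matching ψ and ψ′ at x = 0 gives r = (k₁ − k₂)/(k₁ + k₂), so R = r² = 0.3672 and T = 1 − R = 0.6328.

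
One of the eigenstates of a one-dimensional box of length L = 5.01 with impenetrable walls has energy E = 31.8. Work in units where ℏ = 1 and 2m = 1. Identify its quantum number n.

n = 9

For an infinite well E_n = n²π²ℏ²/(2mL²), so n = (L/πℏ)√(2mE).
n = (5.01/π) × √(2 × 0.5 × 31.8) = 8.993 → n = 9.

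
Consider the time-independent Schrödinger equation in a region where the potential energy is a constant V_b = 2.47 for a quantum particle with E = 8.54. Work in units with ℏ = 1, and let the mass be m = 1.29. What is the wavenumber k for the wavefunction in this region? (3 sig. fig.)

k = 3.96

With E > V_b the solution is oscillatory, ψ ∝ e^{±ikx} with k = √(2m(E − V_b))/ℏ.
k = √(2 × 1.29 × 6.07) = 3.957.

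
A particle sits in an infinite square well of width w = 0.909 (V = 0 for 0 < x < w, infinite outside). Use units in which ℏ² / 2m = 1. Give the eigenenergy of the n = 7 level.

E = 585

Requiring ψ(0) = ψ(w) = 0 quantises k = nπ/w, hence E_n = ℏ²k²/2m = n²π²ℏ²/(2mw²).
E_7 = 7² × π² / (2 × 0.5 × 0.909²) = 585.3.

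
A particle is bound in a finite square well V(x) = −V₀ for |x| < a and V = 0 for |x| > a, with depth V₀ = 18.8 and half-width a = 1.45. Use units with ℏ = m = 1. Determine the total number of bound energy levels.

The dimensionless depth is z₀ = a√(2mV₀)/ℏ = 1.45 × √(37.60) = 8.891.
The even/odd transcendental equations gain one root per π/2 in z₀, giving N = 1 + ⌊2z₀/π⌋ = 1 + ⌊5.660⌋ = 6.

N = 6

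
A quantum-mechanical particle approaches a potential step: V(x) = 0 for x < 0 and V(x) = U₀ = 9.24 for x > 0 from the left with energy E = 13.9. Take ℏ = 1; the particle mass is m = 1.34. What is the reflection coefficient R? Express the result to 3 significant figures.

R = 0.0711

On each side the TISE gives plane waves with k = √(2m(E − V))/ℏ: k₁ = √(2·1.34·13.9) = 6.103, k₂ = √(2·1.34·4.66) = 3.534.
Matching ψ and ψ′ at x = 0 gives r = (k₁ − k₂)/(k₁ + k₂), so R = r² = 0.07108 and T = 1 − R = 0.9289.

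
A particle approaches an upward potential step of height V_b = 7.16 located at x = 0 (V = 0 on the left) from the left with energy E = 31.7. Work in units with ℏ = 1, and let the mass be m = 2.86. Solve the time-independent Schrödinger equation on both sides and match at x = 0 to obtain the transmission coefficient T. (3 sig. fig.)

T = 0.996

On each side the TISE gives plane waves with k = √(2m(E − V))/ℏ: k₁ = √(2·2.86·31.7) = 13.47, k₂ = √(2·2.86·24.54) = 11.85.
Matching ψ and ψ′ at x = 0 gives r = (k₁ − k₂)/(k₁ + k₂), so R = r² = 0.004085 and T = 1 − R = 0.9959.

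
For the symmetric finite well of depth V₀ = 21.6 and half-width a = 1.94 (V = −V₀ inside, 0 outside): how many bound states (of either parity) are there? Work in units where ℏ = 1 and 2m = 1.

The dimensionless depth is z₀ = a√(2mV₀)/ℏ = 1.94 × √(21.60) = 9.016.
A new bound state (alternating even/odd) appears each time z₀ passes a multiple of π/2, so N = ⌊2z₀/π⌋ + 1 = ⌊5.740⌋ + 1 = 6.

N = 6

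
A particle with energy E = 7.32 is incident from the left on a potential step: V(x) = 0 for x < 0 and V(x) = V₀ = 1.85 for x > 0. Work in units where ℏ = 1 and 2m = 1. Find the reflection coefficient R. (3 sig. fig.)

The wavenumbers are k₁ = √(2mE)/ℏ = 2.706 on the left and k₂ = √(2m(E − V₀))/ℏ = 2.339 on the right.
Matching ψ and ψ′ at x = 0 gives r = (k₁ − k₂)/(k₁ + k₂), so R = r² = 0.005286 and T = 1 − R = 0.9947.

R = 0.00529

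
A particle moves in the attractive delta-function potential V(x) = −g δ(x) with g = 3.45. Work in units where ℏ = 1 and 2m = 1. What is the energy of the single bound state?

E = -2.98

For x ≠ 0 the bound state is ψ ∝ e^{−κ|x|}; integrating the TISE across the delta gives the cusp condition 2κ = 2mg/ℏ², so κ = 1.725.
Then E = −ℏ²κ²/(2m) = −mg²/(2ℏ²) = -2.976.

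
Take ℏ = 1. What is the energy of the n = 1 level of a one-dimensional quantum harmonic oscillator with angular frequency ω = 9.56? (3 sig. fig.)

E = 14.3

The oscillator eigenvalues are E_n = ℏω(n + ½), so E_1 = 9.56 × 1.5 = 14.34.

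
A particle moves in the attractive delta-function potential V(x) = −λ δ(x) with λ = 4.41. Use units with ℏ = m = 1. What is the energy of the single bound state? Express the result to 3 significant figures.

The bound state is ψ(x) = √κ e^{−κ|x|}. The derivative jump ψ'(0⁺) − ψ'(0⁻) = −(2mλ/ℏ²)ψ(0) fixes κ = mλ/ℏ² = 4.410.
Then E = −ℏ²κ²/(2m) = −mλ²/(2ℏ²) = -9.724.

E = -9.72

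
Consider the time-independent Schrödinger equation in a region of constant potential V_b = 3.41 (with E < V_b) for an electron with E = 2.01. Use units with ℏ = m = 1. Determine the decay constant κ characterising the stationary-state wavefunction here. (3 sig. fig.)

κ = 1.67

Since E < V_b the TISE in this region is ψ'' = κ²ψ with κ = √(2m(V_b − E))/ℏ.
κ = √(2 × 1 × 1.4) = 1.673.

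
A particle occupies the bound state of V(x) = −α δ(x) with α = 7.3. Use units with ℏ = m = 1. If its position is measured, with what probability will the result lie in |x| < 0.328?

The normalised bound state is ψ = √κ e^{−κ|x|} with κ = mα/ℏ² = 7.300.
P(|x| < d) = ∫_{−d}^{d} κ e^{−2κ|x|} dx = 1 − e^{−2κd} = 1 − e^{−4.789} = 0.9917.

P = 0.992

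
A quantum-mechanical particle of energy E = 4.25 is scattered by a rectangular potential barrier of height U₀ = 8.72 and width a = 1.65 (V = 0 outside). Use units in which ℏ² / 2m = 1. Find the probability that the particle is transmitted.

T = 0.00372

E < U₀: inside the barrier ψ ∝ e^{±κx} with κ = √(2m(U₀ − E))/ℏ = 2.114.
κa = 3.488, sinh(κa) = 16.35.
The exact tunnelling result is T⁻¹ = 1 + U₀² sinh²(κa) / [4E(U₀ − E)] = 268.6, so T = 0.00372.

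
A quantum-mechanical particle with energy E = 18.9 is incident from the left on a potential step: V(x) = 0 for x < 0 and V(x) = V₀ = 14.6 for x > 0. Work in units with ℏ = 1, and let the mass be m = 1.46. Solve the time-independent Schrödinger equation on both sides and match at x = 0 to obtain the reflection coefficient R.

The wavenumbers are k₁ = √(2mE)/ℏ = 7.429 on the left and k₂ = √(2m(E − V₀))/ℏ = 3.543 on the right.
Matching ψ and ψ′ at x = 0 gives r = (k₁ − k₂)/(k₁ + k₂), so R = r² = 0.1254 and T = 1 − R = 0.8746.

R = 0.125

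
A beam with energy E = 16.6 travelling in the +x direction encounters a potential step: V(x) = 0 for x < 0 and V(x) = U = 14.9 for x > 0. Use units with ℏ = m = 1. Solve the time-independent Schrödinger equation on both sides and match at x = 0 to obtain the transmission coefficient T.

On each side the TISE gives plane waves with k = √(2m(E − V))/ℏ: k₁ = √(2·1·16.6) = 5.762, k₂ = √(2·1·1.7) = 1.844.
Matching ψ and ψ′ at x = 0 gives r = (k₁ − k₂)/(k₁ + k₂), so R = r² = 0.2654 and T = 1 − R = 0.7346.

T = 0.735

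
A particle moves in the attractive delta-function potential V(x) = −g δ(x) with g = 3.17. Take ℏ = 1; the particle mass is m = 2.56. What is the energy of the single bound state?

For x ≠ 0 the bound state is ψ ∝ e^{−κ|x|}; integrating the TISE across the delta gives the cusp condition 2κ = 2mg/ℏ², so κ = 8.115.
Then E = −ℏ²κ²/(2m) = −mg²/(2ℏ²) = -12.86.

E = -12.9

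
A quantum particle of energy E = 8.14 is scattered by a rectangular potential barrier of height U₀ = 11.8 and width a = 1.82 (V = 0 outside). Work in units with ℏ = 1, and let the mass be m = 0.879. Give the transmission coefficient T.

E < U₀: inside the barrier ψ ∝ e^{±κx} with κ = √(2m(U₀ − E))/ℏ = 2.537.
κa = 4.617, sinh(κa) = 50.57.
The exact tunnelling result is T⁻¹ = 1 + U₀² sinh²(κa) / [4E(U₀ − E)] = 2989, so T = 0.000335.

T = 0.000335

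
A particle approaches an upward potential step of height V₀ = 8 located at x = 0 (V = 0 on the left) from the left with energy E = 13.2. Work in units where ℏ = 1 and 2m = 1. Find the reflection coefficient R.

R = 0.0523

The wavenumbers are k₁ = √(2mE)/ℏ = 3.633 on the left and k₂ = √(2m(E − V₀))/ℏ = 2.280 on the right.
Matching ψ and ψ′ at x = 0 gives r = (k₁ − k₂)/(k₁ + k₂), so R = r² = 0.05234 and T = 1 − R = 0.9477.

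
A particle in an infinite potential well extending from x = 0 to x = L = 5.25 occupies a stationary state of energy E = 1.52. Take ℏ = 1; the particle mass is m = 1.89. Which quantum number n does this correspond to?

For an infinite well E_n = n²π²ℏ²/(2mL²), so n = (L/πℏ)√(2mE).
n = (5.25/π) × √(2 × 1.89 × 1.52) = 4.006 → n = 4.

n = 4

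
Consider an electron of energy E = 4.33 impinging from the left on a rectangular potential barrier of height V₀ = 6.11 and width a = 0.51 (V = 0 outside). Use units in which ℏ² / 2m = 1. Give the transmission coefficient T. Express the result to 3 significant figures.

T = 0.605

Since E < V₀ the interior solution is evanescent with decay constant κ = √(2m(V₀ − E))/ℏ = 1.334.
κa = 0.6804, sinh(κa) = 0.7342.
The exact tunnelling result is T⁻¹ = 1 + V₀² sinh²(κa) / [4E(V₀ − E)] = 1.653, so T = 0.605.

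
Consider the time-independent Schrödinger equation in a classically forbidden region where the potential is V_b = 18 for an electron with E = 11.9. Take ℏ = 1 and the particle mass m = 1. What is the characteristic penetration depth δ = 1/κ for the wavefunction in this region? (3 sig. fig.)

δ = 0.286

Since E < V_b the TISE in this region is ψ'' = κ²ψ with κ = √(2m(V_b − E))/ℏ.
κ = √(2 × 1 × 6.1) = 3.493. The penetration depth is δ = 1/κ = 0.286.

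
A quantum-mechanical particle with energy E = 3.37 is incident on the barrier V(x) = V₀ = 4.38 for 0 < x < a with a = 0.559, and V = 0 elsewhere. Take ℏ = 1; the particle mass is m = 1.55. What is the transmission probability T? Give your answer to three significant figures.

T = 0.346

E < V₀: inside the barrier ψ ∝ e^{±κx} with κ = √(2m(V₀ − E))/ℏ = 1.769.
κa = 0.9891, sinh(κa) = 1.158.
Matching ψ, ψ′ at both faces gives T = [1 + V₀² sinh²(κa) / (4E(V₀ − E))]⁻¹ = 1/2.891 = 0.346.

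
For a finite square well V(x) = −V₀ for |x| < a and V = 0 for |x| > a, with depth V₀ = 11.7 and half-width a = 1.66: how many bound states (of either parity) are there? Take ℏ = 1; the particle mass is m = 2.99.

The dimensionless depth is z₀ = a√(2mV₀)/ℏ = 1.66 × √(69.97) = 13.89.
A new bound state (alternating even/odd) appears each time z₀ passes a multiple of π/2, so N = ⌊2z₀/π⌋ + 1 = ⌊8.840⌋ + 1 = 9.

N = 9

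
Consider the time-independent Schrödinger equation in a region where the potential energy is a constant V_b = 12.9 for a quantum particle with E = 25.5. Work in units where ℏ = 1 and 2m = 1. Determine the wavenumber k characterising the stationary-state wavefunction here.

With E > V_b the solution is oscillatory, ψ ∝ e^{±ikx} with k = √(2m(E − V_b))/ℏ.
k = √(2 × 0.5 × 12.6) = 3.550.

k = 3.55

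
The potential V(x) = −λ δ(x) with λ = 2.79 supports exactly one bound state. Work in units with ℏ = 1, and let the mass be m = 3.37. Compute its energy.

E = -13.1

For x ≠ 0 the bound state is ψ ∝ e^{−κ|x|}; integrating the TISE across the delta gives the cusp condition 2κ = 2mλ/ℏ², so κ = 9.402.
Then E = −ℏ²κ²/(2m) = −mλ²/(2ℏ²) = -13.12.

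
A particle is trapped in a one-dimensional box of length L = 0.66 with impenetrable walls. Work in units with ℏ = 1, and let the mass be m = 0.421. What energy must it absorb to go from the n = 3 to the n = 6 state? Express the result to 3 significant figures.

ΔE = 727

E_n = n²π²ℏ²/(2mL²), so ΔE = (6² − 3²) π²ℏ²/(2mL²).
ΔE = 27 × π² / (2 × 0.421 × 0.66²) = 726.5.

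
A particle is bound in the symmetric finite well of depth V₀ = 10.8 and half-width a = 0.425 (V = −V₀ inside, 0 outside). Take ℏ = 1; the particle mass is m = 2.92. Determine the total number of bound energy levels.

N = 3

Define the well-strength parameter z₀ = (a/ℏ)√(2mV₀) = 0.425 × √(2·2.92·10.8) = 3.375.
A new bound state (alternating even/odd) appears each time z₀ passes a multiple of π/2, so N = ⌊2z₀/π⌋ + 1 = ⌊2.149⌋ + 1 = 3.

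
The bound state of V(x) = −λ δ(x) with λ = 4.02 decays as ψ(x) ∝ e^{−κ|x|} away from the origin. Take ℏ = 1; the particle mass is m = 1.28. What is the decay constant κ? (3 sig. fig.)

κ = 5.15

Integrating the TISE across x = 0 gives the cusp condition ψ'(0⁺) − ψ'(0⁻) = −(2mλ/ℏ²)ψ(0).
With ψ ∝ e^{−κ|x|} this yields −2κ = −2mλ/ℏ², so κ = mλ/ℏ² = 5.146.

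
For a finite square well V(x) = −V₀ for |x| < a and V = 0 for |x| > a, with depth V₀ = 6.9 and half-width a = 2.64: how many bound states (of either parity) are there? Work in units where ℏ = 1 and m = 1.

N = 7

The dimensionless depth is z₀ = a√(2mV₀)/ℏ = 2.64 × √(13.80) = 9.807.
The even/odd transcendental equations gain one root per π/2 in z₀, giving N = 1 + ⌊2z₀/π⌋ = 1 + ⌊6.243⌋ = 7.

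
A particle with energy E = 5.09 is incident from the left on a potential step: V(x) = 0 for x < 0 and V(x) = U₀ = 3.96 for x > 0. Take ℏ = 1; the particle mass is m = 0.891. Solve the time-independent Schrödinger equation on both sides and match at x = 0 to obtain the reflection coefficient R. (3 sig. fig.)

On each side the TISE gives plane waves with k = √(2m(E − V))/ℏ: k₁ = √(2·0.891·5.09) = 3.012, k₂ = √(2·0.891·1.13) = 1.419.
Continuity of ψ and ψ′ at the step yields the reflection amplitude r = (k₁ − k₂)/(k₁ + k₂) = 0.3595; thus R = |r|² = 0.1292, T = 0.8708.

R = 0.129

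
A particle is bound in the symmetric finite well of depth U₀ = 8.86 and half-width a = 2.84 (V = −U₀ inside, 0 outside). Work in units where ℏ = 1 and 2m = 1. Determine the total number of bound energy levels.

N = 6

The dimensionless depth is z₀ = a√(2mU₀)/ℏ = 2.84 × √(8.860) = 8.453.
The even/odd transcendental equations gain one root per π/2 in z₀, giving N = 1 + ⌊2z₀/π⌋ = 1 + ⌊5.382⌋ = 6.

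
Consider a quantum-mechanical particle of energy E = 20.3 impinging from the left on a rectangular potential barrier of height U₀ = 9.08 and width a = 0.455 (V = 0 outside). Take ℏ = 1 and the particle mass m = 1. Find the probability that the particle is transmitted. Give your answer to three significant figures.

Above the barrier the interior wavenumber is k₂ = √(2m(E − U₀))/ℏ = 4.737, giving phase k₂a = 2.155.
Matching at both interfaces gives T⁻¹ = 1 + U₀² sin²(k₂a) / [4E(E − U₀)] = 1.063, hence T = 0.941.

T = 0.941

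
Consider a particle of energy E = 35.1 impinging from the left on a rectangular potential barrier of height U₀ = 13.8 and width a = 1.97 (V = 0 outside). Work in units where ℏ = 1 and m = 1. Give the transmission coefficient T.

Above the barrier the interior wavenumber is k₂ = √(2m(E − U₀))/ℏ = 6.527, giving phase k₂a = 12.86.
Matching at both interfaces gives T⁻¹ = 1 + U₀² sin²(k₂a) / [4E(E − U₀)] = 1.005, hence T = 0.995.

T = 0.995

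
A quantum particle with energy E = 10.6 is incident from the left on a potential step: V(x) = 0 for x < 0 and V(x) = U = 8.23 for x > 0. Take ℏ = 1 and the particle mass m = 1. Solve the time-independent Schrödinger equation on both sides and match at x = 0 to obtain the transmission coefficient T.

On each side the TISE gives plane waves with k = √(2m(E − V))/ℏ: k₁ = √(2·1·10.6) = 4.604, k₂ = √(2·1·2.37) = 2.177.
Matching ψ and ψ′ at x = 0 gives r = (k₁ − k₂)/(k₁ + k₂), so R = r² = 0.1281 and T = 1 − R = 0.8719.

T = 0.872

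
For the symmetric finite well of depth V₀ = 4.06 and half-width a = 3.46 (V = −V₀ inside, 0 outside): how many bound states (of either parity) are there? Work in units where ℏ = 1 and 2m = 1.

N = 5

The dimensionless depth is z₀ = a√(2mV₀)/ℏ = 3.46 × √(4.060) = 6.972.
A new bound state (alternating even/odd) appears each time z₀ passes a multiple of π/2, so N = ⌊2z₀/π⌋ + 1 = ⌊4.438⌋ + 1 = 5.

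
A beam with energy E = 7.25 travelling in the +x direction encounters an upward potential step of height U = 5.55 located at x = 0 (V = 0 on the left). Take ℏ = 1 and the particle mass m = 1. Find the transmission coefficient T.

T = 0.879

On each side the TISE gives plane waves with k = √(2m(E − V))/ℏ: k₁ = √(2·1·7.25) = 3.808, k₂ = √(2·1·1.7) = 1.844.
Matching ψ and ψ′ at x = 0 gives r = (k₁ − k₂)/(k₁ + k₂), so R = r² = 0.1208 and T = 1 − R = 0.8792.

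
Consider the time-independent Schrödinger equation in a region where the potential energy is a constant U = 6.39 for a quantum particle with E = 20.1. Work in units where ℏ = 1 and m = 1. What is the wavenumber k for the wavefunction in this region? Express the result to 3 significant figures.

k = 5.24

With E > U the solution is oscillatory, ψ ∝ e^{±ikx} with k = √(2m(E − U))/ℏ.
k = √(2 × 1 × 13.71) = 5.236.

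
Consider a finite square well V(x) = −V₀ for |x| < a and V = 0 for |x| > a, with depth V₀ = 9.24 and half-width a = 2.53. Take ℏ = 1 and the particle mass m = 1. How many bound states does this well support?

The dimensionless depth is z₀ = a√(2mV₀)/ℏ = 2.53 × √(18.48) = 10.88.
A new bound state (alternating even/odd) appears each time z₀ passes a multiple of π/2, so N = ⌊2z₀/π⌋ + 1 = ⌊6.924⌋ + 1 = 7.

N = 7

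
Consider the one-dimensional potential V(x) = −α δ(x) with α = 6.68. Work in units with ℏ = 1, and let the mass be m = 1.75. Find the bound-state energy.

E = -39.0

For x ≠ 0 the bound state is ψ ∝ e^{−κ|x|}; integrating the TISE across the delta gives the cusp condition 2κ = 2mα/ℏ², so κ = 11.69.
Then E = −ℏ²κ²/(2m) = −mα²/(2ℏ²) = -39.04.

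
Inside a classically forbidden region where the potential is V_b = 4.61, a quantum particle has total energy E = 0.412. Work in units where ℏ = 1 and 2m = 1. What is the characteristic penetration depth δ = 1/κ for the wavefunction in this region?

Since E < V_b the TISE in this region is ψ'' = κ²ψ with κ = √(2m(V_b − E))/ℏ.
κ = √(2 × 0.5 × 4.198) = 2.049. The penetration depth is δ = 1/κ = 0.488.

δ = 0.488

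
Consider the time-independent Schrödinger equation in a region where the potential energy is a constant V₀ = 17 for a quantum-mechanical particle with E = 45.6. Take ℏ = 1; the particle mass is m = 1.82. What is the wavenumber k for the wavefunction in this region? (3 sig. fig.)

With E > V₀ the solution is oscillatory, ψ ∝ e^{±ikx} with k = √(2m(E − V₀))/ℏ.
k = √(2 × 1.82 × 28.6) = 10.20.

k = 10.2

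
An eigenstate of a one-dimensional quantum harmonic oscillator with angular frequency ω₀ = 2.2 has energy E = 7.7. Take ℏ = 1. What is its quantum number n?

E_n = ℏω₀(n + ½) ⇒ n = E/(ℏω₀) − ½ = 7.7/2.2 − 0.5 = 3.000 → n = 3.

n = 3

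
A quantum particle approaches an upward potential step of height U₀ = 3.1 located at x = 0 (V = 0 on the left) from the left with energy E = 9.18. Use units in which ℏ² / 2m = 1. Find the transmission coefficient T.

On each side the TISE gives plane waves with k = √(2m(E − V))/ℏ: k₁ = √(2·½·9.18) = 3.030, k₂ = √(2·½·6.08) = 2.466.
Matching ψ and ψ′ at x = 0 gives r = (k₁ − k₂)/(k₁ + k₂), so R = r² = 0.01054 and T = 1 − R = 0.9895.

T = 0.989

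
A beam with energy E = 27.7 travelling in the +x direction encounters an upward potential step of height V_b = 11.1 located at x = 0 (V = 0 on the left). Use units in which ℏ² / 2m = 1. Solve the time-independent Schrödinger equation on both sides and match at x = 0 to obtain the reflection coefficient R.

On each side the TISE gives plane waves with k = √(2m(E − V))/ℏ: k₁ = √(2·½·27.7) = 5.263, k₂ = √(2·½·16.6) = 4.074.
Matching ψ and ψ′ at x = 0 gives r = (k₁ − k₂)/(k₁ + k₂), so R = r² = 0.01621 and T = 1 − R = 0.9838.

R = 0.0162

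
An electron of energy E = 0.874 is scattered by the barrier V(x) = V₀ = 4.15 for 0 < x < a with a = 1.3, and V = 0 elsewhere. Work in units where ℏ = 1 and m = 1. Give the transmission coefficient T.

T = 0.00342

Since E < V₀ the interior solution is evanescent with decay constant κ = √(2m(V₀ − E))/ℏ = 2.560.
κa = 3.328, sinh(κa) = 13.92.
Matching ψ, ψ′ at both faces gives T = [1 + V₀² sinh²(κa) / (4E(V₀ − E))]⁻¹ = 1/292.3 = 0.00342.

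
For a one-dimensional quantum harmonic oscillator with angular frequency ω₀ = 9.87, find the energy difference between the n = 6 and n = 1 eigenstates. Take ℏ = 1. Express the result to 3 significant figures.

ΔE = 49.4

E_n = ℏω₀(n + ½), so ΔE = (6 − 1) ℏω₀ = 5 × 9.87 = 49.35.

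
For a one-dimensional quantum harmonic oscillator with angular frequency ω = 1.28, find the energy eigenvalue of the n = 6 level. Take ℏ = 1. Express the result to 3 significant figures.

Using E_n = (n + ½)ℏω: E_6 = 6.5 × 1.28 = 8.320.

E = 8.32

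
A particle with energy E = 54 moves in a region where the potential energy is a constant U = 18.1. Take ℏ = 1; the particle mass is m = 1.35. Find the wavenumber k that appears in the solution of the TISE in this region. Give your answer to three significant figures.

k = 9.85

With E > U the solution is oscillatory, ψ ∝ e^{±ikx} with k = √(2m(E − U))/ℏ.
k = √(2 × 1.35 × 35.9) = 9.845.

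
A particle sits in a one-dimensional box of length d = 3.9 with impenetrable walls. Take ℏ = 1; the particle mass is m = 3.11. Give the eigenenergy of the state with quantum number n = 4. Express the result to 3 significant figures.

Requiring ψ(0) = ψ(d) = 0 quantises k = nπ/d, hence E_n = ℏ²k²/2m = n²π²ℏ²/(2md²).
E_4 = 4² × π² / (2 × 3.11 × 3.9²) = 1.669.

E = 1.67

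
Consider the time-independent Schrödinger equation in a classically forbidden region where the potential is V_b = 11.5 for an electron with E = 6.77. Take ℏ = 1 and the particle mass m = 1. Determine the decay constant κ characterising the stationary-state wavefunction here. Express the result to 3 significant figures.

Since E < V_b the TISE in this region is ψ'' = κ²ψ with κ = √(2m(V_b − E))/ℏ.
κ = √(2 × 1 × 4.73) = 3.076.

κ = 3.08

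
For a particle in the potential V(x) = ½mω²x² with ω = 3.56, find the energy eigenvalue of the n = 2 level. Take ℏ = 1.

E = 8.90

The oscillator eigenvalues are E_n = ℏω(n + ½), so E_2 = 3.56 × 2.5 = 8.900.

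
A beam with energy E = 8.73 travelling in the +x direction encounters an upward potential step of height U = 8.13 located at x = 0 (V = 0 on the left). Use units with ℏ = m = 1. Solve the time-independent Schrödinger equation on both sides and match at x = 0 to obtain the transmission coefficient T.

The wavenumbers are k₁ = √(2mE)/ℏ = 4.179 on the left and k₂ = √(2m(E − U))/ℏ = 1.095 on the right.
Continuity of ψ and ψ′ at the step yields the reflection amplitude r = (k₁ − k₂)/(k₁ + k₂) = 0.5846; thus R = |r|² = 0.3417, T = 0.6583.

T = 0.658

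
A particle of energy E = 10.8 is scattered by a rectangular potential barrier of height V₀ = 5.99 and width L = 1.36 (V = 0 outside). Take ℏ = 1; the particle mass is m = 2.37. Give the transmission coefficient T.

Above the barrier the interior wavenumber is k₂ = √(2m(E − V₀))/ℏ = 4.775, giving phase k₂L = 6.494.
Matching at both interfaces gives T⁻¹ = 1 + V₀² sin²(k₂L) / [4E(E − V₀)] = 1.008, hence T = 0.993.

T = 0.993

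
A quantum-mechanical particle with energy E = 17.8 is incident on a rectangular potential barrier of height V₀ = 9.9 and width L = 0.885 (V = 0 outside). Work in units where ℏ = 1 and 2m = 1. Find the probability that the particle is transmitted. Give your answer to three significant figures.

Above the barrier the interior wavenumber is k₂ = √(2m(E − V₀))/ℏ = 2.811, giving phase k₂L = 2.487.
T = [1 + V₀² sin²(k₂L) / (4E(E − V₀))]⁻¹ = 1/1.065 = 0.939.

T = 0.939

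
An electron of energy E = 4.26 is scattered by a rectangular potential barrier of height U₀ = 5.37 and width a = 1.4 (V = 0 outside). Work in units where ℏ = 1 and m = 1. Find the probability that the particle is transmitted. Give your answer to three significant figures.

T = 0.0401

Since E < U₀ the interior solution is evanescent with decay constant κ = √(2m(U₀ − E))/ℏ = 1.490.
κa = 2.086, sinh(κa) = 3.964.
Matching ψ, ψ′ at both faces gives T = [1 + U₀² sinh²(κa) / (4E(U₀ − E))]⁻¹ = 1/24.96 = 0.0401.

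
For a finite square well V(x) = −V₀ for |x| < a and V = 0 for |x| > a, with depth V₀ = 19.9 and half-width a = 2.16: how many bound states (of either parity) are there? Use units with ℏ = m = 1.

The dimensionless depth is z₀ = a√(2mV₀)/ℏ = 2.16 × √(39.80) = 13.63.
The even/odd transcendental equations gain one root per π/2 in z₀, giving N = 1 + ⌊2z₀/π⌋ = 1 + ⌊8.675⌋ = 9.

N = 9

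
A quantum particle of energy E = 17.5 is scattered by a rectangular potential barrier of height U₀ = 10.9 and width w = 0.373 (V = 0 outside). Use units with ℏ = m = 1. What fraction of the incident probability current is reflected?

Above the barrier the interior wavenumber is k₂ = √(2m(E − U₀))/ℏ = 3.633, giving phase k₂w = 1.355.
T = [1 + U₀² sin²(k₂w) / (4E(E − U₀))]⁻¹ = 1/1.245 = 0.803.
R = 1 − T = 0.197.

R = 0.197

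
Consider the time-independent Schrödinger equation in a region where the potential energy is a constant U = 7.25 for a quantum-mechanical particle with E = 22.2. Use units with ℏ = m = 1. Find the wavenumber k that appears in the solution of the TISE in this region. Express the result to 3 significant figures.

With E > U the solution is oscillatory, ψ ∝ e^{±ikx} with k = √(2m(E − U))/ℏ.
k = √(2 × 1 × 14.95) = 5.468.

k = 5.47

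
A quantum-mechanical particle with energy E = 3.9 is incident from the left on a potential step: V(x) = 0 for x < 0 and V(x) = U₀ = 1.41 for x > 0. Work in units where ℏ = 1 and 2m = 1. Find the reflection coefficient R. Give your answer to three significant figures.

R = 0.0125

The wavenumbers are k₁ = √(2mE)/ℏ = 1.975 on the left and k₂ = √(2m(E − U₀))/ℏ = 1.578 on the right.
Matching ψ and ψ′ at x = 0 gives r = (k₁ − k₂)/(k₁ + k₂), so R = r² = 0.01248 and T = 1 − R = 0.9875.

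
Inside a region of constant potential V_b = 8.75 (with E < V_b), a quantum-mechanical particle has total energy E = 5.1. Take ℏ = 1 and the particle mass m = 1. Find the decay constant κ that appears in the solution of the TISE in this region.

Since E < V_b the TISE in this region is ψ'' = κ²ψ with κ = √(2m(V_b − E))/ℏ.
κ = √(2 × 1 × 3.65) = 2.702.

κ = 2.70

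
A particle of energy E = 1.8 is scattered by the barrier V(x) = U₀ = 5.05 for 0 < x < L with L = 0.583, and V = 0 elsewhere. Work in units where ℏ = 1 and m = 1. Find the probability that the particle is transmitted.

T = 0.173

E < U₀: inside the barrier ψ ∝ e^{±κx} with κ = √(2m(U₀ − E))/ℏ = 2.550.
κL = 1.486, sinh(κL) = 2.097.
Matching ψ, ψ′ at both faces gives T = [1 + U₀² sinh²(κL) / (4E(U₀ − E))]⁻¹ = 1/5.794 = 0.173.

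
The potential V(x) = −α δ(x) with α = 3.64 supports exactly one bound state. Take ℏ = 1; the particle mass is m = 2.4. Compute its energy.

For x ≠ 0 the bound state is ψ ∝ e^{−κ|x|}; integrating the TISE across the delta gives the cusp condition 2κ = 2mα/ℏ², so κ = 8.736.
Then E = −ℏ²κ²/(2m) = −mα²/(2ℏ²) = -15.90.

E = -15.9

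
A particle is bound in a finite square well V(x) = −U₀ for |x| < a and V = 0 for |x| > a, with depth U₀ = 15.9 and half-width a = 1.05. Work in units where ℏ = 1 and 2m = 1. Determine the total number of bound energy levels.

The dimensionless depth is z₀ = a√(2mU₀)/ℏ = 1.05 × √(15.90) = 4.187.
A new bound state (alternating even/odd) appears each time z₀ passes a multiple of π/2, so N = ⌊2z₀/π⌋ + 1 = ⌊2.665⌋ + 1 = 3.

N = 3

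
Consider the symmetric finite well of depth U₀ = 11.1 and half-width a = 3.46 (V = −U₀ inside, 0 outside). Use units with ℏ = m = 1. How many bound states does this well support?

The dimensionless depth is z₀ = a√(2mU₀)/ℏ = 3.46 × √(22.20) = 16.30.
The even/odd transcendental equations gain one root per π/2 in z₀, giving N = 1 + ⌊2z₀/π⌋ = 1 + ⌊10.38⌋ = 11.

N = 11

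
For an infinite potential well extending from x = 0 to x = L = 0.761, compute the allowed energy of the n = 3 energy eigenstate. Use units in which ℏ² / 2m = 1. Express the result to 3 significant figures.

E = 153

Requiring ψ(0) = ψ(L) = 0 quantises k = nπ/L, hence E_n = ℏ²k²/2m = n²π²ℏ²/(2mL²).
E_3 = 3² × π² / (2 × 0.5 × 0.761²) = 153.4.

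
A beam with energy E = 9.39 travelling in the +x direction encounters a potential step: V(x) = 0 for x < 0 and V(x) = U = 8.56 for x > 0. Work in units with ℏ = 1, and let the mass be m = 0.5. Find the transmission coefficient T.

T = 0.707

On each side the TISE gives plane waves with k = √(2m(E − V))/ℏ: k₁ = √(2·½·9.39) = 3.064, k₂ = √(2·½·0.83) = 0.9110.
Matching ψ and ψ′ at x = 0 gives r = (k₁ − k₂)/(k₁ + k₂), so R = r² = 0.2934 and T = 1 − R = 0.7066.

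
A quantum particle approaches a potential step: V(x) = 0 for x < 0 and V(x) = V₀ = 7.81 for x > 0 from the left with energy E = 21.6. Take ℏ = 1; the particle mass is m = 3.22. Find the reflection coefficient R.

On each side the TISE gives plane waves with k = √(2m(E − V))/ℏ: k₁ = √(2·3.22·21.6) = 11.79, k₂ = √(2·3.22·13.79) = 9.424.
Matching ψ and ψ′ at x = 0 gives r = (k₁ − k₂)/(k₁ + k₂), so R = r² = 0.01248 and T = 1 − R = 0.9875.

R = 0.0125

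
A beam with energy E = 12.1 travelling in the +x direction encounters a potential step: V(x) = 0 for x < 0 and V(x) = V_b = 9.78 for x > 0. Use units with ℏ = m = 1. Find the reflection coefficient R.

R = 0.153

On each side the TISE gives plane waves with k = √(2m(E − V))/ℏ: k₁ = √(2·1·12.1) = 4.919, k₂ = √(2·1·2.32) = 2.154.
Continuity of ψ and ψ′ at the step yields the reflection amplitude r = (k₁ − k₂)/(k₁ + k₂) = 0.3909; thus R = |r|² = 0.1528, T = 0.8472.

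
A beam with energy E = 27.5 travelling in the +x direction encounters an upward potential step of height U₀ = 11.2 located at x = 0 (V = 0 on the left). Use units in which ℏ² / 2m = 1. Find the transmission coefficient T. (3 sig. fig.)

On each side the TISE gives plane waves with k = √(2m(E − V))/ℏ: k₁ = √(2·½·27.5) = 5.244, k₂ = √(2·½·16.3) = 4.037.
Matching ψ and ψ′ at x = 0 gives r = (k₁ − k₂)/(k₁ + k₂), so R = r² = 0.01690 and T = 1 − R = 0.9831.

T = 0.983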